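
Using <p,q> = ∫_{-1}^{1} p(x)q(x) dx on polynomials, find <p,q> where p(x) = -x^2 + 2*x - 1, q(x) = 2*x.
<p,q> = 8/3

Expand the product: p(x)·q(x) = -2*x^3 + 4*x^2 - 2*x.
∫_{-1}^{1} of each monomial x^k gives [2/(k+1) if k even, 0 if k odd]. Integrating term-by-term (or equivalently evaluating the antiderivative F(x) = -x^4/2 + 4*x^3/3 - x^2 at the endpoints):
  F(1) − F(−1) = -1/6 − (-17/6) = 8/3.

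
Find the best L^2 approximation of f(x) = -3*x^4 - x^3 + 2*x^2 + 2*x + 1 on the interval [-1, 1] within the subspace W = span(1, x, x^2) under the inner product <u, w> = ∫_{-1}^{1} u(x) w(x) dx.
g(x) = -4*x^2/7 + 7*x/5 + 44/35

The best approximation g ∈ W is the orthogonal projection of f onto W. Writing g = a_0 + a_1 x + a_2 x^2, the coefficients solve the normal equations G · a = b where
  G_{ij} = <φ_i, φ_j> and b_i = <f, φ_i>, with φ_0 = 1, φ_1 = x, φ_2 = x^2.
G =
  [2, 0, 2/3]
  [0, 2/3, 0]
  [2/3, 0, 2/5],
b = (32/15, 14/15, 64/105).
Solving gives a_0 = 44/35, a_1 = 7/5, a_2 = -4/7, so
  g(x) = -4*x^2/7 + 7*x/5 + 44/35.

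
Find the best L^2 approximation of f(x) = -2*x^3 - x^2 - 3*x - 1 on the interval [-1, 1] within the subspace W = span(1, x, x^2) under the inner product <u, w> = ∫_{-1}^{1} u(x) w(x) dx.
g(x) = -x^2 - 21*x/5 - 1

The best approximation g ∈ W is the orthogonal projection of f onto W. Writing g = a_0 + a_1 x + a_2 x^2, the coefficients solve the normal equations G · a = b where
  G_{ij} = <φ_i, φ_j> and b_i = <f, φ_i>, with φ_0 = 1, φ_1 = x, φ_2 = x^2.
G =
  [2, 0, 2/3]
  [0, 2/3, 0]
  [2/3, 0, 2/5],
b = (-8/3, -14/5, -16/15).
Solving gives a_0 = -1, a_1 = -21/5, a_2 = -1, so
  g(x) = -x^2 - 21*x/5 - 1.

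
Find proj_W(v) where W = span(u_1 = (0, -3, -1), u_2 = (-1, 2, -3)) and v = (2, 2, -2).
proj_W(v) = (-68/131, 232/131, -172/131)

Set up U = [u_1 | ... | u_2] ∈ R^(3×2). The projector onto W = col(U) is P = U (U^T U)^(-1) U^T.
Compute U^T U =
  [10, -3]
  [-3, 14],
and U^T v = (-4, 8).
Solve U^T U · c = U^T v for the coefficients: c = (-32/131, 68/131). The projection is proj_W(v) = U c.
Check: (v - proj_W(v)) · u_1 = 0  (should be 0).
Check: (v - proj_W(v)) · u_2 = 0  (should be 0).
Result: proj_W(v) = (-68/131, 232/131, -172/131).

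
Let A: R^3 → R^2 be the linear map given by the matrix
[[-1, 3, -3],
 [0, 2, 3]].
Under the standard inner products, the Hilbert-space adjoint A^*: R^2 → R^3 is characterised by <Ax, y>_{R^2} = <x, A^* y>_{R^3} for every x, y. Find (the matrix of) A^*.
A^* = A^T =
[[-1, 0],
 [3, 2],
 [-3, 3]]

For real matrices with standard dot products, the defining identity <Ax, y> = <x, A^* y> gives (Ax)^T y = x^T (A^*) y, i.e. x^T A^T y = x^T (A^*) y. Since this holds for all x, y, we must have A^* = A^T. Therefore
A^* =
[[-1, 0],
 [3, 2],
 [-3, 3]].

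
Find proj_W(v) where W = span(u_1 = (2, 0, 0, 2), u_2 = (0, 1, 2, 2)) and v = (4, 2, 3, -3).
proj_W(v) = (5/14, 1/7, 2/7, 9/14)

Set up U = [u_1 | ... | u_2] ∈ R^(4×2). The projector onto W = col(U) is P = U (U^T U)^(-1) U^T.
Compute U^T U =
  [8, 4]
  [4, 9],
and U^T v = (2, 2).
Solve U^T U · c = U^T v for the coefficients: c = (5/28, 1/7). The projection is proj_W(v) = U c.
Check: (v - proj_W(v)) · u_1 = 0  (should be 0).
Check: (v - proj_W(v)) · u_2 = 0  (should be 0).
Result: proj_W(v) = (5/14, 1/7, 2/7, 9/14).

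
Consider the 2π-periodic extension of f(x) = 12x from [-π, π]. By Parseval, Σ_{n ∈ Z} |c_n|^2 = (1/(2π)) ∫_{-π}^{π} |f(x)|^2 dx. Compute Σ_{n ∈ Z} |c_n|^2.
Σ |c_n|^2 = 48π^2

Expand and integrate term by term over [-π, π]:
  ∫ (12x)^2 dx = 144·(2π^3/3); ∫ 2·12·(0)·x dx = 0 (odd integrand); ∫ 0^2 dx = 0·2π.
So (1/(2π)) ∫_{-π}^{π} (12x)^2 dx = 144π^2/3 + 0 = 48π^2.
Parseval ⇒ Σ |c_n|^2 = 48π^2.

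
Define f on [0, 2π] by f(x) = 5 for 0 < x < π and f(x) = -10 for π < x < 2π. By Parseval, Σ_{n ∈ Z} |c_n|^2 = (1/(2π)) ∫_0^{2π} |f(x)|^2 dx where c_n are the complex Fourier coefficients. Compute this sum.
Σ |c_n|^2 = 125/2

Parseval equates the L^2 energy of f (normalised by 1/(2π)) with the ℓ^2 sum of its Fourier coefficients: (1/(2π)) ∫_0^{2π} |f|^2 = Σ |c_n|^2.
Compute the left side: (1/(2π)) [∫_0^π 5^2 dx + ∫_π^{2π} (-10)^2 dx] = (1/(2π)) · (25π + 100π) = (25 + 100)/2 = 125/2.
So Σ_{n ∈ Z} |c_n|^2 = 125/2.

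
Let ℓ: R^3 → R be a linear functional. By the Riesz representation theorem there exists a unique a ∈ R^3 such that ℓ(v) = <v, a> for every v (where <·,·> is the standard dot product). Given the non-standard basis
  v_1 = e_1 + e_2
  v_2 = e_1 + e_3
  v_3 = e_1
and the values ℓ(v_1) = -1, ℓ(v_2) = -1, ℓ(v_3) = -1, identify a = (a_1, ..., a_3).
a = (-1, 0, 0)

Write a = (a_1, ..., a_3) in the standard basis. For each basis vector v_i, ℓ(v_i) = <v_i, a> is a linear equation in the a_j's. Collect the n equations into a matrix system V a = ℓ, where row i of V is v_i (expressed in the standard basis). Since V is invertible (lower-triangular with 1s on the diagonal, up to permutation), solve by back-substitution:
  V =
[[1, 1, 0],
 [1, 0, 1],
 [1, 0, 0]]
  V a = (-1, -1, -1)
Solving gives a = (-1, 0, 0).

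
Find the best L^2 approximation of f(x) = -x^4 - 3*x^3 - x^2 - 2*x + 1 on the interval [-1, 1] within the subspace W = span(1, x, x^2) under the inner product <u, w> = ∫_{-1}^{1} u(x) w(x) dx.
g(x) = -13*x^2/7 - 19*x/5 + 38/35

The best approximation g ∈ W is the orthogonal projection of f onto W. Writing g = a_0 + a_1 x + a_2 x^2, the coefficients solve the normal equations G · a = b where
  G_{ij} = <φ_i, φ_j> and b_i = <f, φ_i>, with φ_0 = 1, φ_1 = x, φ_2 = x^2.
G =
  [2, 0, 2/3]
  [0, 2/3, 0]
  [2/3, 0, 2/5],
b = (14/15, -38/15, -2/105).
Solving gives a_0 = 38/35, a_1 = -19/5, a_2 = -13/7, so
  g(x) = -13*x^2/7 - 19*x/5 + 38/35.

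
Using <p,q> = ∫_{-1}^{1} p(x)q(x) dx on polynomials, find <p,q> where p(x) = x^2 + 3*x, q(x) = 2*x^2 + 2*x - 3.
<p,q> = 14/5

Expand the product: p(x)·q(x) = 2*x^4 + 8*x^3 + 3*x^2 - 9*x.
∫_{-1}^{1} of each monomial x^k gives [2/(k+1) if k even, 0 if k odd]. Integrating term-by-term (or equivalently evaluating the antiderivative F(x) = 2*x^5/5 + 2*x^4 + x^3 - 9*x^2/2 at the endpoints):
  F(1) − F(−1) = -11/10 − (-39/10) = 14/5.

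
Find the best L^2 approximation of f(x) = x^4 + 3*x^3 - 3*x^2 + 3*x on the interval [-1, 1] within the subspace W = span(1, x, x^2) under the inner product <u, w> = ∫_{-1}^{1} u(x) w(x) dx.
g(x) = -15*x^2/7 + 24*x/5 - 3/35

The best approximation g ∈ W is the orthogonal projection of f onto W. Writing g = a_0 + a_1 x + a_2 x^2, the coefficients solve the normal equations G · a = b where
  G_{ij} = <φ_i, φ_j> and b_i = <f, φ_i>, with φ_0 = 1, φ_1 = x, φ_2 = x^2.
G =
  [2, 0, 2/3]
  [0, 2/3, 0]
  [2/3, 0, 2/5],
b = (-8/5, 16/5, -32/35).
Solving gives a_0 = -3/35, a_1 = 24/5, a_2 = -15/7, so
  g(x) = -15*x^2/7 + 24*x/5 - 3/35.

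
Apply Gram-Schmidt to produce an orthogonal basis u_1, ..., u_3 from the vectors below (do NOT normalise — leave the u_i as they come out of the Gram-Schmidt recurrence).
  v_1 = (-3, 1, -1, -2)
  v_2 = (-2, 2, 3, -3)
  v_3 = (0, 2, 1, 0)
Orthogonal basis:
  u_1 = (-3, 1, -1, -2)
  u_2 = (1/5, 19/15, 56/15, -23/15)
  u_3 = (35/269, 401/269, -64/269, 180/269)

Apply the Gram-Schmidt recurrence
  u_1 = v_1
  u_i = v_i − Σ_{j<i} ((v_i · u_j) / (u_j · u_j)) · u_j.

Step by step this gives:
  u_1 = (-3, 1, -1, -2)
  u_2 = (1/5, 19/15, 56/15, -23/15)
  u_3 = (35/269, 401/269, -64/269, 180/269)

Orthogonality check:
  u_2 · u_1 = 0 (should be 0)
  u_3 · u_1 = 0 (should be 0)
  u_3 · u_2 = 0 (should be 0)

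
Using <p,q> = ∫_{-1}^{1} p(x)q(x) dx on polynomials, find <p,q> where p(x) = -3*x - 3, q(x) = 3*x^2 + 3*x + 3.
<p,q> = -30

Expand the product: p(x)·q(x) = -9*x^3 - 18*x^2 - 18*x - 9.
∫_{-1}^{1} of each monomial x^k gives [2/(k+1) if k even, 0 if k odd]. Integrating term-by-term (or equivalently evaluating the antiderivative F(x) = -9*x^4/4 - 6*x^3 - 9*x^2 - 9*x at the endpoints):
  F(1) − F(−1) = -105/4 − (15/4) = -30.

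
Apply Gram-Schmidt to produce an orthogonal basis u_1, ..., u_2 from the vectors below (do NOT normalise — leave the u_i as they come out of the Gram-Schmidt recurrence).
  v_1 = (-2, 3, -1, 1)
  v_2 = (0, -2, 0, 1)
Orthogonal basis:
  u_1 = (-2, 3, -1, 1)
  u_2 = (-2/3, -1, -1/3, 4/3)

Apply the Gram-Schmidt recurrence
  u_1 = v_1
  u_i = v_i − Σ_{j<i} ((v_i · u_j) / (u_j · u_j)) · u_j.

Step by step this gives:
  u_1 = (-2, 3, -1, 1)
  u_2 = (-2/3, -1, -1/3, 4/3)

Orthogonality check:
  u_2 · u_1 = 0 (should be 0)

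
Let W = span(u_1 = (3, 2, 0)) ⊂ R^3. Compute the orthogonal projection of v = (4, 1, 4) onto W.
proj_W(v) = (42/13, 28/13, 0)

Set up U = [u_1 | ... | u_1] ∈ R^(3×1). The projector onto W = col(U) is P = U (U^T U)^(-1) U^T.
Compute U^T U =
  [13],
and U^T v = (14).
Solve U^T U · c = U^T v for the coefficients: c = (14/13). The projection is proj_W(v) = U c.
Check: (v - proj_W(v)) · u_1 = 0  (should be 0).
Result: proj_W(v) = (42/13, 28/13, 0).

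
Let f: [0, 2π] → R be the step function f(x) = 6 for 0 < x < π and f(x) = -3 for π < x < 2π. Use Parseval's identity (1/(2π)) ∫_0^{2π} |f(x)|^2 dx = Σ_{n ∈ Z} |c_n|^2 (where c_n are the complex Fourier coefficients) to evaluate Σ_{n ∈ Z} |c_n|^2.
Σ |c_n|^2 = 45/2

Parseval equates the L^2 energy of f (normalised by 1/(2π)) with the ℓ^2 sum of its Fourier coefficients: (1/(2π)) ∫_0^{2π} |f|^2 = Σ |c_n|^2.
Compute the left side: (1/(2π)) [∫_0^π 6^2 dx + ∫_π^{2π} (-3)^2 dx] = (1/(2π)) · (36π + 9π) = (36 + 9)/2 = 45/2.
So Σ_{n ∈ Z} |c_n|^2 = 45/2.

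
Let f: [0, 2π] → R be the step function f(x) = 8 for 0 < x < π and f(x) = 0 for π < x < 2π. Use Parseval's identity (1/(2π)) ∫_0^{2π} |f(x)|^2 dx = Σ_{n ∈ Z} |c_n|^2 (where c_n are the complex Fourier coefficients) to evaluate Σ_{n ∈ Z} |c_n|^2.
Σ |c_n|^2 = 32

Parseval equates the L^2 energy of f (normalised by 1/(2π)) with the ℓ^2 sum of its Fourier coefficients: (1/(2π)) ∫_0^{2π} |f|^2 = Σ |c_n|^2.
Compute the left side: (1/(2π)) [∫_0^π 8^2 dx + ∫_π^{2π} 0^2 dx] = (1/(2π)) · (64π + 0π) = (64 + 0)/2 = 32.
So Σ_{n ∈ Z} |c_n|^2 = 32.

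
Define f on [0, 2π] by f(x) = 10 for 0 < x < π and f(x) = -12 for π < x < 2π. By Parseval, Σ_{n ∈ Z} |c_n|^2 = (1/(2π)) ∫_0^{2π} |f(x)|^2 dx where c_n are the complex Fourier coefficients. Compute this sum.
Σ |c_n|^2 = 122

Parseval equates the L^2 energy of f (normalised by 1/(2π)) with the ℓ^2 sum of its Fourier coefficients: (1/(2π)) ∫_0^{2π} |f|^2 = Σ |c_n|^2.
Compute the left side: (1/(2π)) [∫_0^π 10^2 dx + ∫_π^{2π} (-12)^2 dx] = (1/(2π)) · (100π + 144π) = (100 + 144)/2 = 122.
So Σ_{n ∈ Z} |c_n|^2 = 122.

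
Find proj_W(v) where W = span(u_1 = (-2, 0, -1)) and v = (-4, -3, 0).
proj_W(v) = (-16/5, 0, -8/5)

Set up U = [u_1 | ... | u_1] ∈ R^(3×1). The projector onto W = col(U) is P = U (U^T U)^(-1) U^T.
Compute U^T U =
  [5],
and U^T v = (8).
Solve U^T U · c = U^T v for the coefficients: c = (8/5). The projection is proj_W(v) = U c.
Check: (v - proj_W(v)) · u_1 = 0  (should be 0).
Result: proj_W(v) = (-16/5, 0, -8/5).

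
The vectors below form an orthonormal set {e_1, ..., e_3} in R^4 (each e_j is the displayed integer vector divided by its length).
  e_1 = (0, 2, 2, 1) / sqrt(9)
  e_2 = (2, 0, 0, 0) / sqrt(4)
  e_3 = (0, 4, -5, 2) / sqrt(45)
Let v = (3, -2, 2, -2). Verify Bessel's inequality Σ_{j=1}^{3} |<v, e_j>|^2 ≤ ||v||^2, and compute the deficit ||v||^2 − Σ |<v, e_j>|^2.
Σ |<v, e_j>|^2 = 101/5; ||v||^2 = 21; deficit = 4/5

Write each e_j = u_j / sqrt(<u_j, u_j>) where u_j is the displayed integer vector. Then <v, e_j> = <v, u_j> / sqrt(<u_j, u_j>), so |<v, e_j>|^2 = <v, u_j>^2 / <u_j, u_j>.
Coefficients: <v, e_1> = -2/sqrt(9), <v, e_2> = 6/sqrt(4), <v, e_3> = -22/sqrt(45).
Square and sum: Σ |<v, e_j>|^2 = 101/5.
Compute ||v||^2 = v·v = 21.
Deficit = 21 − 101/5 = 4/5 ≥ 0, confirming Bessel's inequality. (The deficit equals ||v − Σ <v,e_j> e_j||^2, the squared distance from v to span{e_j}.)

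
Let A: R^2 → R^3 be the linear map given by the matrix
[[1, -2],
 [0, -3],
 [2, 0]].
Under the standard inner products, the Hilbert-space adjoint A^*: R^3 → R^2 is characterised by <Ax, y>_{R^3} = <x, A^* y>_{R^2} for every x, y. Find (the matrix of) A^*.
A^* = A^T =
[[1, 0, 2],
 [-2, -3, 0]]

For real matrices with standard dot products, the defining identity <Ax, y> = <x, A^* y> gives (Ax)^T y = x^T (A^*) y, i.e. x^T A^T y = x^T (A^*) y. Since this holds for all x, y, we must have A^* = A^T. Therefore
A^* =
[[1, 0, 2],
 [-2, -3, 0]].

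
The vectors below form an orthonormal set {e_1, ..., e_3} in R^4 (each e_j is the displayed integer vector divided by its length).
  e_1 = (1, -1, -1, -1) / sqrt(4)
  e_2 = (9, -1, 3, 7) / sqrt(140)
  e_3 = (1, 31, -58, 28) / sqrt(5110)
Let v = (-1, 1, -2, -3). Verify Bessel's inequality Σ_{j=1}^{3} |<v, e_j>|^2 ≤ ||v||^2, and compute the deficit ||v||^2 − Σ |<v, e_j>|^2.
Σ |<v, e_j>|^2 = 933/73; ||v||^2 = 15; deficit = 162/73

Write each e_j = u_j / sqrt(<u_j, u_j>) where u_j is the displayed integer vector. Then <v, e_j> = <v, u_j> / sqrt(<u_j, u_j>), so |<v, e_j>|^2 = <v, u_j>^2 / <u_j, u_j>.
Coefficients: <v, e_1> = 3/sqrt(4), <v, e_2> = -37/sqrt(140), <v, e_3> = 62/sqrt(5110).
Square and sum: Σ |<v, e_j>|^2 = 933/73.
Compute ||v||^2 = v·v = 15.
Deficit = 15 − 933/73 = 162/73 ≥ 0, confirming Bessel's inequality. (The deficit equals ||v − Σ <v,e_j> e_j||^2, the squared distance from v to span{e_j}.)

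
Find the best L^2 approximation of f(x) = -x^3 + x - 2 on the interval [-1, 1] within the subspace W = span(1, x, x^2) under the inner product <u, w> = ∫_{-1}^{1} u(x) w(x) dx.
g(x) = 2*x/5 - 2

The best approximation g ∈ W is the orthogonal projection of f onto W. Writing g = a_0 + a_1 x + a_2 x^2, the coefficients solve the normal equations G · a = b where
  G_{ij} = <φ_i, φ_j> and b_i = <f, φ_i>, with φ_0 = 1, φ_1 = x, φ_2 = x^2.
G =
  [2, 0, 2/3]
  [0, 2/3, 0]
  [2/3, 0, 2/5],
b = (-4, 4/15, -4/3).
Solving gives a_0 = -2, a_1 = 2/5, a_2 = 0, so
  g(x) = 2*x/5 - 2.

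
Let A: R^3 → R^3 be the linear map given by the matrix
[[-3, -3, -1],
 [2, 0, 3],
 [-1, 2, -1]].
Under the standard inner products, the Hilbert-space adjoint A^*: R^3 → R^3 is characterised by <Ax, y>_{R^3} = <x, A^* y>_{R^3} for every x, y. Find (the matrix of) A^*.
A^* = A^T =
[[-3, 2, -1],
 [-3, 0, 2],
 [-1, 3, -1]]

For real matrices with standard dot products, the defining identity <Ax, y> = <x, A^* y> gives (Ax)^T y = x^T (A^*) y, i.e. x^T A^T y = x^T (A^*) y. Since this holds for all x, y, we must have A^* = A^T. Therefore
A^* =
[[-3, 2, -1],
 [-3, 0, 2],
 [-1, 3, -1]].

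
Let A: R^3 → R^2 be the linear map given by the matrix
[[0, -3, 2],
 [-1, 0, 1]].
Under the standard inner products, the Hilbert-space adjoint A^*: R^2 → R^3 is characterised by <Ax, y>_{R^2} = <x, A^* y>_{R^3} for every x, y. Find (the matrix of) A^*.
A^* = A^T =
[[0, -1],
 [-3, 0],
 [2, 1]]

For real matrices with standard dot products, the defining identity <Ax, y> = <x, A^* y> gives (Ax)^T y = x^T (A^*) y, i.e. x^T A^T y = x^T (A^*) y. Since this holds for all x, y, we must have A^* = A^T. Therefore
A^* =
[[0, -1],
 [-3, 0],
 [2, 1]].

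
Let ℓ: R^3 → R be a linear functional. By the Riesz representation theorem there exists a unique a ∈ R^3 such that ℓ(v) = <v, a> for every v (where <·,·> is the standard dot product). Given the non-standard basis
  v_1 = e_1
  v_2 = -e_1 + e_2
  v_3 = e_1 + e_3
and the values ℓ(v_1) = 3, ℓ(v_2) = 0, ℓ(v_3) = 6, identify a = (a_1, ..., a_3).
a = (3, 3, 3)

Write a = (a_1, ..., a_3) in the standard basis. For each basis vector v_i, ℓ(v_i) = <v_i, a> is a linear equation in the a_j's. Collect the n equations into a matrix system V a = ℓ, where row i of V is v_i (expressed in the standard basis). Since V is invertible (lower-triangular with 1s on the diagonal, up to permutation), solve by back-substitution:
  V =
[[1, 0, 0],
 [-1, 1, 0],
 [1, 0, 1]]
  V a = (3, 0, 6)
Solving gives a = (3, 3, 3).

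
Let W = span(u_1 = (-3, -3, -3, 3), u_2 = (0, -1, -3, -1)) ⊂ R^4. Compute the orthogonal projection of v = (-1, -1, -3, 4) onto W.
proj_W(v) = (-81/35, -78/35, -72/35, 12/5)

Set up U = [u_1 | ... | u_2] ∈ R^(4×2). The projector onto W = col(U) is P = U (U^T U)^(-1) U^T.
Compute U^T U =
  [36, 9]
  [9, 11],
and U^T v = (27, 6).
Solve U^T U · c = U^T v for the coefficients: c = (27/35, -3/35). The projection is proj_W(v) = U c.
Check: (v - proj_W(v)) · u_1 = 0  (should be 0).
Check: (v - proj_W(v)) · u_2 = 0  (should be 0).
Result: proj_W(v) = (-81/35, -78/35, -72/35, 12/5).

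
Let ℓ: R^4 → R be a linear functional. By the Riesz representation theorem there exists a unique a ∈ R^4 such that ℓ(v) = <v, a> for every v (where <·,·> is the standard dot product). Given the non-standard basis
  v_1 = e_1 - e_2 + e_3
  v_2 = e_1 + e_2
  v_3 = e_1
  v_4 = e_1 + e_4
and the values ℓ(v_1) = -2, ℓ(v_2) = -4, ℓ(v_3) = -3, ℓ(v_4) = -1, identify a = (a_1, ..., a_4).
a = (-3, -1, 0, 2)

Write a = (a_1, ..., a_4) in the standard basis. For each basis vector v_i, ℓ(v_i) = <v_i, a> is a linear equation in the a_j's. Collect the n equations into a matrix system V a = ℓ, where row i of V is v_i (expressed in the standard basis). Since V is invertible (lower-triangular with 1s on the diagonal, up to permutation), solve by back-substitution:
  V =
[[1, -1, 1, 0],
 [1, 1, 0, 0],
 [1, 0, 0, 0],
 [1, 0, 0, 1]]
  V a = (-2, -4, -3, -1)
Solving gives a = (-3, -1, 0, 2).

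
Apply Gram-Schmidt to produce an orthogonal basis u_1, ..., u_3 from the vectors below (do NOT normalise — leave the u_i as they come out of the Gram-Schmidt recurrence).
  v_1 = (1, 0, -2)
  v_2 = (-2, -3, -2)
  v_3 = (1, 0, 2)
Orthogonal basis:
  u_1 = (1, 0, -2)
  u_2 = (-12/5, -3, -6/5)
  u_3 = (8/9, -8/9, 4/9)

Apply the Gram-Schmidt recurrence
  u_1 = v_1
  u_i = v_i − Σ_{j<i} ((v_i · u_j) / (u_j · u_j)) · u_j.

Step by step this gives:
  u_1 = (1, 0, -2)
  u_2 = (-12/5, -3, -6/5)
  u_3 = (8/9, -8/9, 4/9)

Orthogonality check:
  u_2 · u_1 = 0 (should be 0)
  u_3 · u_1 = 0 (should be 0)
  u_3 · u_2 = 0 (should be 0)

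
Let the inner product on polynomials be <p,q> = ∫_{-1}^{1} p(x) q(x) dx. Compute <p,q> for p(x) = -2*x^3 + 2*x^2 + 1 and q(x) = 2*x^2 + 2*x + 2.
<p,q> = 8

Expand the product: p(x)·q(x) = -4*x^5 + 6*x^2 + 2*x + 2.
∫_{-1}^{1} of each monomial x^k gives [2/(k+1) if k even, 0 if k odd]. Integrating term-by-term (or equivalently evaluating the antiderivative F(x) = -2*x^6/3 + 2*x^3 + x^2 + 2*x at the endpoints):
  F(1) − F(−1) = 13/3 − (-11/3) = 8.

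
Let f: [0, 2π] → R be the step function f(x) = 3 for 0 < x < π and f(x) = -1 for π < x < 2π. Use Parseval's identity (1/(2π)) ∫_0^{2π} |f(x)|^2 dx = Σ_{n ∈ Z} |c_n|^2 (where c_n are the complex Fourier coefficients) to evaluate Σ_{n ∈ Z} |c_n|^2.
Σ |c_n|^2 = 5

Parseval equates the L^2 energy of f (normalised by 1/(2π)) with the ℓ^2 sum of its Fourier coefficients: (1/(2π)) ∫_0^{2π} |f|^2 = Σ |c_n|^2.
Compute the left side: (1/(2π)) [∫_0^π 3^2 dx + ∫_π^{2π} (-1)^2 dx] = (1/(2π)) · (9π + 1π) = (9 + 1)/2 = 5.
So Σ_{n ∈ Z} |c_n|^2 = 5.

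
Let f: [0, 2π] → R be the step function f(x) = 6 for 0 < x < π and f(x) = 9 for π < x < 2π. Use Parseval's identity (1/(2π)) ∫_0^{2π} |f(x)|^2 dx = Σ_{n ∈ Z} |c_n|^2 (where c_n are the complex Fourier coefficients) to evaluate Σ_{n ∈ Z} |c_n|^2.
Σ |c_n|^2 = 117/2

Parseval equates the L^2 energy of f (normalised by 1/(2π)) with the ℓ^2 sum of its Fourier coefficients: (1/(2π)) ∫_0^{2π} |f|^2 = Σ |c_n|^2.
Compute the left side: (1/(2π)) [∫_0^π 6^2 dx + ∫_π^{2π} 9^2 dx] = (1/(2π)) · (36π + 81π) = (36 + 81)/2 = 117/2.
So Σ_{n ∈ Z} |c_n|^2 = 117/2.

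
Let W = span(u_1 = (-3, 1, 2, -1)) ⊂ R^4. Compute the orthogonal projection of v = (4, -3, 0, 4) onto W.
proj_W(v) = (19/5, -19/15, -38/15, 19/15)

Set up U = [u_1 | ... | u_1] ∈ R^(4×1). The projector onto W = col(U) is P = U (U^T U)^(-1) U^T.
Compute U^T U =
  [15],
and U^T v = (-19).
Solve U^T U · c = U^T v for the coefficients: c = (-19/15). The projection is proj_W(v) = U c.
Check: (v - proj_W(v)) · u_1 = 0  (should be 0).
Result: proj_W(v) = (19/5, -19/15, -38/15, 19/15).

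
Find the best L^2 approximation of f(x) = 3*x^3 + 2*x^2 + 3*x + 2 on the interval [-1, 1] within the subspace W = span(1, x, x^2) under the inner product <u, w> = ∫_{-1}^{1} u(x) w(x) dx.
g(x) = 2*x^2 + 24*x/5 + 2

The best approximation g ∈ W is the orthogonal projection of f onto W. Writing g = a_0 + a_1 x + a_2 x^2, the coefficients solve the normal equations G · a = b where
  G_{ij} = <φ_i, φ_j> and b_i = <f, φ_i>, with φ_0 = 1, φ_1 = x, φ_2 = x^2.
G =
  [2, 0, 2/3]
  [0, 2/3, 0]
  [2/3, 0, 2/5],
b = (16/3, 16/5, 32/15).
Solving gives a_0 = 2, a_1 = 24/5, a_2 = 2, so
  g(x) = 2*x^2 + 24*x/5 + 2.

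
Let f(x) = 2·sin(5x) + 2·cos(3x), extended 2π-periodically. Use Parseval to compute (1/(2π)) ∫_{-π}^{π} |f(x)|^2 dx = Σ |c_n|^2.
Σ |c_n|^2 = 4

Expand |f|^2 and use orthogonality of {sin(nx), cos(mx)} on [-π, π]:
  ∫_{-π}^{π} sin(nx)^2 dx = π, ∫ cos(mx)^2 dx = π, and cross terms integrate to 0.
So ∫_{-π}^{π} f(x)^2 dx = 2^2 · π + 2^2 · π = (4 + 4)π.
Divide by 2π: (4 + 4)/2 = 4.
By Parseval, this equals Σ |c_n|^2.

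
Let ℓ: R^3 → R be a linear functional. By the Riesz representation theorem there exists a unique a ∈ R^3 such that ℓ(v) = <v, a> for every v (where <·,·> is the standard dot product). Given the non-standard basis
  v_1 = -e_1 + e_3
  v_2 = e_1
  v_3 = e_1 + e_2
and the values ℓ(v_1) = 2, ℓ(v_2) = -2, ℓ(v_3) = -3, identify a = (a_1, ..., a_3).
a = (-2, -1, 0)

Write a = (a_1, ..., a_3) in the standard basis. For each basis vector v_i, ℓ(v_i) = <v_i, a> is a linear equation in the a_j's. Collect the n equations into a matrix system V a = ℓ, where row i of V is v_i (expressed in the standard basis). Since V is invertible (lower-triangular with 1s on the diagonal, up to permutation), solve by back-substitution:
  V =
[[-1, 0, 1],
 [1, 0, 0],
 [1, 1, 0]]
  V a = (2, -2, -3)
Solving gives a = (-2, -1, 0).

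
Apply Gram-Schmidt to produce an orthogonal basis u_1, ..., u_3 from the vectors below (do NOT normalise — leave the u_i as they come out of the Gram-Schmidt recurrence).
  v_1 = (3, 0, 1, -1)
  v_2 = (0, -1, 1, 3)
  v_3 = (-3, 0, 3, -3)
Orthogonal basis:
  u_1 = (3, 0, 1, -1)
  u_2 = (6/11, -1, 13/11, 31/11)
  u_3 = (-24/13, -8/13, 4, -20/13)

Apply the Gram-Schmidt recurrence
  u_1 = v_1
  u_i = v_i − Σ_{j<i} ((v_i · u_j) / (u_j · u_j)) · u_j.

Step by step this gives:
  u_1 = (3, 0, 1, -1)
  u_2 = (6/11, -1, 13/11, 31/11)
  u_3 = (-24/13, -8/13, 4, -20/13)

Orthogonality check:
  u_2 · u_1 = 0 (should be 0)
  u_3 · u_1 = 0 (should be 0)
  u_3 · u_2 = 0 (should be 0)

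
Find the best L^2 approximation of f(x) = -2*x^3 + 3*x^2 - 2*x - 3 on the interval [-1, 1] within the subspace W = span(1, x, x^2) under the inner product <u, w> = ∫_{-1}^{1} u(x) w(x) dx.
g(x) = 3*x^2 - 16*x/5 - 3

The best approximation g ∈ W is the orthogonal projection of f onto W. Writing g = a_0 + a_1 x + a_2 x^2, the coefficients solve the normal equations G · a = b where
  G_{ij} = <φ_i, φ_j> and b_i = <f, φ_i>, with φ_0 = 1, φ_1 = x, φ_2 = x^2.
G =
  [2, 0, 2/3]
  [0, 2/3, 0]
  [2/3, 0, 2/5],
b = (-4, -32/15, -4/5).
Solving gives a_0 = -3, a_1 = -16/5, a_2 = 3, so
  g(x) = 3*x^2 - 16*x/5 - 3.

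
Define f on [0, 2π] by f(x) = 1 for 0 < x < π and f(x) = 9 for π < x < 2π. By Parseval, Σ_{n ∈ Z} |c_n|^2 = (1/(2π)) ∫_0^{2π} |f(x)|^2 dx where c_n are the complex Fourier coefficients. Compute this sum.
Σ |c_n|^2 = 41

Parseval equates the L^2 energy of f (normalised by 1/(2π)) with the ℓ^2 sum of its Fourier coefficients: (1/(2π)) ∫_0^{2π} |f|^2 = Σ |c_n|^2.
Compute the left side: (1/(2π)) [∫_0^π 1^2 dx + ∫_π^{2π} 9^2 dx] = (1/(2π)) · (1π + 81π) = (1 + 81)/2 = 41.
So Σ_{n ∈ Z} |c_n|^2 = 41.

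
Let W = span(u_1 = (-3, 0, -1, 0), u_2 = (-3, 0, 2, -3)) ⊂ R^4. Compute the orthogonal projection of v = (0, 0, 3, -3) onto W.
proj_W(v) = (0, 0, 3, -3)

Set up U = [u_1 | ... | u_2] ∈ R^(4×2). The projector onto W = col(U) is P = U (U^T U)^(-1) U^T.
Compute U^T U =
  [10, 7]
  [7, 22],
and U^T v = (-3, 15).
Solve U^T U · c = U^T v for the coefficients: c = (-1, 1). The projection is proj_W(v) = U c.
Check: (v - proj_W(v)) · u_1 = 0  (should be 0).
Check: (v - proj_W(v)) · u_2 = 0  (should be 0).
Result: proj_W(v) = (0, 0, 3, -3).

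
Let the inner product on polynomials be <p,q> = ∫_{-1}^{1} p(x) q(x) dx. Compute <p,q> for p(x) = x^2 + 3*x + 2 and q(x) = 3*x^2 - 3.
<p,q> = -44/5

Expand the product: p(x)·q(x) = 3*x^4 + 9*x^3 + 3*x^2 - 9*x - 6.
∫_{-1}^{1} of each monomial x^k gives [2/(k+1) if k even, 0 if k odd]. Integrating term-by-term (or equivalently evaluating the antiderivative F(x) = 3*x^5/5 + 9*x^4/4 + x^3 - 9*x^2/2 - 6*x at the endpoints):
  F(1) − F(−1) = -133/20 − (43/20) = -44/5.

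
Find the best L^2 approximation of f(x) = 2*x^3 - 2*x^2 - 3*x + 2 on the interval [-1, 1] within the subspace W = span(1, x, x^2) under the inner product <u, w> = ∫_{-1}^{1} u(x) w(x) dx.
g(x) = -2*x^2 - 9*x/5 + 2

The best approximation g ∈ W is the orthogonal projection of f onto W. Writing g = a_0 + a_1 x + a_2 x^2, the coefficients solve the normal equations G · a = b where
  G_{ij} = <φ_i, φ_j> and b_i = <f, φ_i>, with φ_0 = 1, φ_1 = x, φ_2 = x^2.
G =
  [2, 0, 2/3]
  [0, 2/3, 0]
  [2/3, 0, 2/5],
b = (8/3, -6/5, 8/15).
Solving gives a_0 = 2, a_1 = -9/5, a_2 = -2, so
  g(x) = -2*x^2 - 9*x/5 + 2.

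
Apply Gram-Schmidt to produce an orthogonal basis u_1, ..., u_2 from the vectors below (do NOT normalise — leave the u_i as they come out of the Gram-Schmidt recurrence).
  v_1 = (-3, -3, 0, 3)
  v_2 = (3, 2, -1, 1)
Orthogonal basis:
  u_1 = (-3, -3, 0, 3)
  u_2 = (5/3, 2/3, -1, 7/3)

Apply the Gram-Schmidt recurrence
  u_1 = v_1
  u_i = v_i − Σ_{j<i} ((v_i · u_j) / (u_j · u_j)) · u_j.

Step by step this gives:
  u_1 = (-3, -3, 0, 3)
  u_2 = (5/3, 2/3, -1, 7/3)

Orthogonality check:
  u_2 · u_1 = 0 (should be 0)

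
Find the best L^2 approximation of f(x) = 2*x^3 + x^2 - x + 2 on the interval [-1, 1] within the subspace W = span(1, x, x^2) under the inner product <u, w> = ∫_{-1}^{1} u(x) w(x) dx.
g(x) = x^2 + x/5 + 2

The best approximation g ∈ W is the orthogonal projection of f onto W. Writing g = a_0 + a_1 x + a_2 x^2, the coefficients solve the normal equations G · a = b where
  G_{ij} = <φ_i, φ_j> and b_i = <f, φ_i>, with φ_0 = 1, φ_1 = x, φ_2 = x^2.
G =
  [2, 0, 2/3]
  [0, 2/3, 0]
  [2/3, 0, 2/5],
b = (14/3, 2/15, 26/15).
Solving gives a_0 = 2, a_1 = 1/5, a_2 = 1, so
  g(x) = x^2 + x/5 + 2.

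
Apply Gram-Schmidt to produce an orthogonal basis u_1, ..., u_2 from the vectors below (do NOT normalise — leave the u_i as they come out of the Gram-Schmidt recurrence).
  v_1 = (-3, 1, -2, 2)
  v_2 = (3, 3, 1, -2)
Orthogonal basis:
  u_1 = (-3, 1, -2, 2)
  u_2 = (1, 11/3, -1/3, -2/3)

Apply the Gram-Schmidt recurrence
  u_1 = v_1
  u_i = v_i − Σ_{j<i} ((v_i · u_j) / (u_j · u_j)) · u_j.

Step by step this gives:
  u_1 = (-3, 1, -2, 2)
  u_2 = (1, 11/3, -1/3, -2/3)

Orthogonality check:
  u_2 · u_1 = 0 (should be 0)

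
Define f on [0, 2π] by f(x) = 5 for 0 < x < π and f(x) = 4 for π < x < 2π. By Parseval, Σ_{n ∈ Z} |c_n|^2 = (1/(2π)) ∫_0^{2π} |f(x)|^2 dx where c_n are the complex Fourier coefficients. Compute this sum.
Σ |c_n|^2 = 41/2

Parseval equates the L^2 energy of f (normalised by 1/(2π)) with the ℓ^2 sum of its Fourier coefficients: (1/(2π)) ∫_0^{2π} |f|^2 = Σ |c_n|^2.
Compute the left side: (1/(2π)) [∫_0^π 5^2 dx + ∫_π^{2π} 4^2 dx] = (1/(2π)) · (25π + 16π) = (25 + 16)/2 = 41/2.
So Σ_{n ∈ Z} |c_n|^2 = 41/2.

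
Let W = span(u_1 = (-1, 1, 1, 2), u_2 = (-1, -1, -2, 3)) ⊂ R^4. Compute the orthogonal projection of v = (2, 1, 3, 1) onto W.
proj_W(v) = (-26/89, 142/89, 200/89, -6/89)

Set up U = [u_1 | ... | u_2] ∈ R^(4×2). The projector onto W = col(U) is P = U (U^T U)^(-1) U^T.
Compute U^T U =
  [7, 4]
  [4, 15],
and U^T v = (4, -6).
Solve U^T U · c = U^T v for the coefficients: c = (84/89, -58/89). The projection is proj_W(v) = U c.
Check: (v - proj_W(v)) · u_1 = 0  (should be 0).
Check: (v - proj_W(v)) · u_2 = 0  (should be 0).
Result: proj_W(v) = (-26/89, 142/89, 200/89, -6/89).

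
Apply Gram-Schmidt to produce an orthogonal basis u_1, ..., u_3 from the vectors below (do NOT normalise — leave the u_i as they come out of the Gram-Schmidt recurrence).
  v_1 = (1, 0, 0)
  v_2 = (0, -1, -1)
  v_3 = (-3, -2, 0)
Orthogonal basis:
  u_1 = (1, 0, 0)
  u_2 = (0, -1, -1)
  u_3 = (0, -1, 1)

Apply the Gram-Schmidt recurrence
  u_1 = v_1
  u_i = v_i − Σ_{j<i} ((v_i · u_j) / (u_j · u_j)) · u_j.

Step by step this gives:
  u_1 = (1, 0, 0)
  u_2 = (0, -1, -1)
  u_3 = (0, -1, 1)

Orthogonality check:
  u_2 · u_1 = 0 (should be 0)
  u_3 · u_1 = 0 (should be 0)
  u_3 · u_2 = 0 (should be 0)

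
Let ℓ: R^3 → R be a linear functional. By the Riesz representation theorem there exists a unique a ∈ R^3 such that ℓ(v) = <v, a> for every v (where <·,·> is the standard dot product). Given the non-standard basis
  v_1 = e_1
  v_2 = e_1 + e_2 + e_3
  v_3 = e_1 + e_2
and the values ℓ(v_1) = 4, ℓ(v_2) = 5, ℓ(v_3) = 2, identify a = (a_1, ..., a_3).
a = (4, -2, 3)

Write a = (a_1, ..., a_3) in the standard basis. For each basis vector v_i, ℓ(v_i) = <v_i, a> is a linear equation in the a_j's. Collect the n equations into a matrix system V a = ℓ, where row i of V is v_i (expressed in the standard basis). Since V is invertible (lower-triangular with 1s on the diagonal, up to permutation), solve by back-substitution:
  V =
[[1, 0, 0],
 [1, 1, 1],
 [1, 1, 0]]
  V a = (4, 5, 2)
Solving gives a = (4, -2, 3).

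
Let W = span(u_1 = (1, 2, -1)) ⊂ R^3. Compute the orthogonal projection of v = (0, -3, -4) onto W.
proj_W(v) = (-1/3, -2/3, 1/3)

Set up U = [u_1 | ... | u_1] ∈ R^(3×1). The projector onto W = col(U) is P = U (U^T U)^(-1) U^T.
Compute U^T U =
  [6],
and U^T v = (-2).
Solve U^T U · c = U^T v for the coefficients: c = (-1/3). The projection is proj_W(v) = U c.
Check: (v - proj_W(v)) · u_1 = 0  (should be 0).
Result: proj_W(v) = (-1/3, -2/3, 1/3).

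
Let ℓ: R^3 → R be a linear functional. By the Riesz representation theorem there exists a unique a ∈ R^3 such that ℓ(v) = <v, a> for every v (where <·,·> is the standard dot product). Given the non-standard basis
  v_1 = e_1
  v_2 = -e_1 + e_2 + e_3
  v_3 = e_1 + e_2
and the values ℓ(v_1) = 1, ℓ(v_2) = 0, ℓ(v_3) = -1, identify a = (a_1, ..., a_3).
a = (1, -2, 3)

Write a = (a_1, ..., a_3) in the standard basis. For each basis vector v_i, ℓ(v_i) = <v_i, a> is a linear equation in the a_j's. Collect the n equations into a matrix system V a = ℓ, where row i of V is v_i (expressed in the standard basis). Since V is invertible (lower-triangular with 1s on the diagonal, up to permutation), solve by back-substitution:
  V =
[[1, 0, 0],
 [-1, 1, 1],
 [1, 1, 0]]
  V a = (1, 0, -1)
Solving gives a = (1, -2, 3).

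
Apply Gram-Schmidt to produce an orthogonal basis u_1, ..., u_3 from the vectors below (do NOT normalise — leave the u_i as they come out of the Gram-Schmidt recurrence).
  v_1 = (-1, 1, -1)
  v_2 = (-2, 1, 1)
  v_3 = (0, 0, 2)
Orthogonal basis:
  u_1 = (-1, 1, -1)
  u_2 = (-4/3, 1/3, 5/3)
  u_3 = (2/7, 3/7, 1/7)

Apply the Gram-Schmidt recurrence
  u_1 = v_1
  u_i = v_i − Σ_{j<i} ((v_i · u_j) / (u_j · u_j)) · u_j.

Step by step this gives:
  u_1 = (-1, 1, -1)
  u_2 = (-4/3, 1/3, 5/3)
  u_3 = (2/7, 3/7, 1/7)

Orthogonality check:
  u_2 · u_1 = 0 (should be 0)
  u_3 · u_1 = 0 (should be 0)
  u_3 · u_2 = 0 (should be 0)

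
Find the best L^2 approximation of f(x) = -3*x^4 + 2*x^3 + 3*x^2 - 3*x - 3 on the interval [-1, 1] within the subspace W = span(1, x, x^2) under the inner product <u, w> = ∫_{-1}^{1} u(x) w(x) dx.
g(x) = 3*x^2/7 - 9*x/5 - 96/35

The best approximation g ∈ W is the orthogonal projection of f onto W. Writing g = a_0 + a_1 x + a_2 x^2, the coefficients solve the normal equations G · a = b where
  G_{ij} = <φ_i, φ_j> and b_i = <f, φ_i>, with φ_0 = 1, φ_1 = x, φ_2 = x^2.
G =
  [2, 0, 2/3]
  [0, 2/3, 0]
  [2/3, 0, 2/5],
b = (-26/5, -6/5, -58/35).
Solving gives a_0 = -96/35, a_1 = -9/5, a_2 = 3/7, so
  g(x) = 3*x^2/7 - 9*x/5 - 96/35.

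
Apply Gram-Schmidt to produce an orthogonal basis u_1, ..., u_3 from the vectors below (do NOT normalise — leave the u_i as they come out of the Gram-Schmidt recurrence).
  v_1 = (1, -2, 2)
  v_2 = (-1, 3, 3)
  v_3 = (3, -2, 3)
Orthogonal basis:
  u_1 = (1, -2, 2)
  u_2 = (-8/9, 25/9, 29/9)
  u_3 = (138/85, 23/34, -23/170)

Apply the Gram-Schmidt recurrence
  u_1 = v_1
  u_i = v_i − Σ_{j<i} ((v_i · u_j) / (u_j · u_j)) · u_j.

Step by step this gives:
  u_1 = (1, -2, 2)
  u_2 = (-8/9, 25/9, 29/9)
  u_3 = (138/85, 23/34, -23/170)

Orthogonality check:
  u_2 · u_1 = 0 (should be 0)
  u_3 · u_1 = 0 (should be 0)
  u_3 · u_2 = 0 (should be 0)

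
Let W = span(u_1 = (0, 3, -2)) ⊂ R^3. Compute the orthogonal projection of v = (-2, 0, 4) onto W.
proj_W(v) = (0, -24/13, 16/13)

Set up U = [u_1 | ... | u_1] ∈ R^(3×1). The projector onto W = col(U) is P = U (U^T U)^(-1) U^T.
Compute U^T U =
  [13],
and U^T v = (-8).
Solve U^T U · c = U^T v for the coefficients: c = (-8/13). The projection is proj_W(v) = U c.
Check: (v - proj_W(v)) · u_1 = 0  (should be 0).
Result: proj_W(v) = (0, -24/13, 16/13).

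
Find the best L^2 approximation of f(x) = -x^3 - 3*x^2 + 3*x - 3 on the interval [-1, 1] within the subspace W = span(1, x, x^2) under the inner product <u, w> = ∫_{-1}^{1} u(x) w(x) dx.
g(x) = -3*x^2 + 12*x/5 - 3

The best approximation g ∈ W is the orthogonal projection of f onto W. Writing g = a_0 + a_1 x + a_2 x^2, the coefficients solve the normal equations G · a = b where
  G_{ij} = <φ_i, φ_j> and b_i = <f, φ_i>, with φ_0 = 1, φ_1 = x, φ_2 = x^2.
G =
  [2, 0, 2/3]
  [0, 2/3, 0]
  [2/3, 0, 2/5],
b = (-8, 8/5, -16/5).
Solving gives a_0 = -3, a_1 = 12/5, a_2 = -3, so
  g(x) = -3*x^2 + 12*x/5 - 3.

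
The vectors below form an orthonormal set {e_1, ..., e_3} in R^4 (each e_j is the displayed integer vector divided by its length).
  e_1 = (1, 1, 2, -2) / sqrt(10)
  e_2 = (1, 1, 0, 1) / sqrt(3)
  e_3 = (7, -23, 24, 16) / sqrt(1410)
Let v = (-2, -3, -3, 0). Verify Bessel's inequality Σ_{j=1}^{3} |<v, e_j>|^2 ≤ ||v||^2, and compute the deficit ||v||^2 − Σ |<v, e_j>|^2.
Σ |<v, e_j>|^2 = 970/47; ||v||^2 = 22; deficit = 64/47

Write each e_j = u_j / sqrt(<u_j, u_j>) where u_j is the displayed integer vector. Then <v, e_j> = <v, u_j> / sqrt(<u_j, u_j>), so |<v, e_j>|^2 = <v, u_j>^2 / <u_j, u_j>.
Coefficients: <v, e_1> = -11/sqrt(10), <v, e_2> = -5/sqrt(3), <v, e_3> = -17/sqrt(1410).
Square and sum: Σ |<v, e_j>|^2 = 970/47.
Compute ||v||^2 = v·v = 22.
Deficit = 22 − 970/47 = 64/47 ≥ 0, confirming Bessel's inequality. (The deficit equals ||v − Σ <v,e_j> e_j||^2, the squared distance from v to span{e_j}.)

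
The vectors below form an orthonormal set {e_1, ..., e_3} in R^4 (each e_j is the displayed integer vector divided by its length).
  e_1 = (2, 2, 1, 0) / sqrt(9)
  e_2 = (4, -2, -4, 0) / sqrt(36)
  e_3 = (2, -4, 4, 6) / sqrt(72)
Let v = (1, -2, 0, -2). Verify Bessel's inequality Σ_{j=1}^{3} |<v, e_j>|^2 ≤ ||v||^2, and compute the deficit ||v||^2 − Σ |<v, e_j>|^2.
Σ |<v, e_j>|^2 = 41/18; ||v||^2 = 9; deficit = 121/18

Write each e_j = u_j / sqrt(<u_j, u_j>) where u_j is the displayed integer vector. Then <v, e_j> = <v, u_j> / sqrt(<u_j, u_j>), so |<v, e_j>|^2 = <v, u_j>^2 / <u_j, u_j>.
Coefficients: <v, e_1> = -2/sqrt(9), <v, e_2> = 8/sqrt(36), <v, e_3> = -2/sqrt(72).
Square and sum: Σ |<v, e_j>|^2 = 41/18.
Compute ||v||^2 = v·v = 9.
Deficit = 9 − 41/18 = 121/18 ≥ 0, confirming Bessel's inequality. (The deficit equals ||v − Σ <v,e_j> e_j||^2, the squared distance from v to span{e_j}.)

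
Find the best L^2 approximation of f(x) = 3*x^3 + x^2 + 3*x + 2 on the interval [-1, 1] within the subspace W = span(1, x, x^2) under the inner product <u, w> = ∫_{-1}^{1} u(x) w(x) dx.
g(x) = x^2 + 24*x/5 + 2

The best approximation g ∈ W is the orthogonal projection of f onto W. Writing g = a_0 + a_1 x + a_2 x^2, the coefficients solve the normal equations G · a = b where
  G_{ij} = <φ_i, φ_j> and b_i = <f, φ_i>, with φ_0 = 1, φ_1 = x, φ_2 = x^2.
G =
  [2, 0, 2/3]
  [0, 2/3, 0]
  [2/3, 0, 2/5],
b = (14/3, 16/5, 26/15).
Solving gives a_0 = 2, a_1 = 24/5, a_2 = 1, so
  g(x) = x^2 + 24*x/5 + 2.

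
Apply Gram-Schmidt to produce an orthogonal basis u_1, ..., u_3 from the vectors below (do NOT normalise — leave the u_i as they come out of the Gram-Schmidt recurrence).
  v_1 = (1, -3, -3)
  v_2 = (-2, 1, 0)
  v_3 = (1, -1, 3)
Orthogonal basis:
  u_1 = (1, -3, -3)
  u_2 = (-33/19, 4/19, -15/19)
  u_3 = (-27/35, -54/35, 9/7)

Apply the Gram-Schmidt recurrence
  u_1 = v_1
  u_i = v_i − Σ_{j<i} ((v_i · u_j) / (u_j · u_j)) · u_j.

Step by step this gives:
  u_1 = (1, -3, -3)
  u_2 = (-33/19, 4/19, -15/19)
  u_3 = (-27/35, -54/35, 9/7)

Orthogonality check:
  u_2 · u_1 = 0 (should be 0)
  u_3 · u_1 = 0 (should be 0)
  u_3 · u_2 = 0 (should be 0)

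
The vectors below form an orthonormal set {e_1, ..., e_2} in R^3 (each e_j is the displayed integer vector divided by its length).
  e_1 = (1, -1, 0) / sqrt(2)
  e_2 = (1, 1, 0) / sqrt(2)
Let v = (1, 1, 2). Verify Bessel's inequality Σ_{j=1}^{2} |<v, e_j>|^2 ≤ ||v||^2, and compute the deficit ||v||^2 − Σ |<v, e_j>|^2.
Σ |<v, e_j>|^2 = 2; ||v||^2 = 6; deficit = 4

Write each e_j = u_j / sqrt(<u_j, u_j>) where u_j is the displayed integer vector. Then <v, e_j> = <v, u_j> / sqrt(<u_j, u_j>), so |<v, e_j>|^2 = <v, u_j>^2 / <u_j, u_j>.
Coefficients: <v, e_1> = 0/sqrt(2), <v, e_2> = 2/sqrt(2).
Square and sum: Σ |<v, e_j>|^2 = 2.
Compute ||v||^2 = v·v = 6.
Deficit = 6 − 2 = 4 ≥ 0, confirming Bessel's inequality. (The deficit equals ||v − Σ <v,e_j> e_j||^2, the squared distance from v to span{e_j}.)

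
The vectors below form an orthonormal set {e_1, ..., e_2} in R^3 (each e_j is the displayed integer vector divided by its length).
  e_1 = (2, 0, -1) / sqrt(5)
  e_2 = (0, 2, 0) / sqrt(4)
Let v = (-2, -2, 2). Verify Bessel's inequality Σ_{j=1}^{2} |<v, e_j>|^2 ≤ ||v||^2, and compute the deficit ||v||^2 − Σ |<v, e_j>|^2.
Σ |<v, e_j>|^2 = 56/5; ||v||^2 = 12; deficit = 4/5

Write each e_j = u_j / sqrt(<u_j, u_j>) where u_j is the displayed integer vector. Then <v, e_j> = <v, u_j> / sqrt(<u_j, u_j>), so |<v, e_j>|^2 = <v, u_j>^2 / <u_j, u_j>.
Coefficients: <v, e_1> = -6/sqrt(5), <v, e_2> = -4/sqrt(4).
Square and sum: Σ |<v, e_j>|^2 = 56/5.
Compute ||v||^2 = v·v = 12.
Deficit = 12 − 56/5 = 4/5 ≥ 0, confirming Bessel's inequality. (The deficit equals ||v − Σ <v,e_j> e_j||^2, the squared distance from v to span{e_j}.)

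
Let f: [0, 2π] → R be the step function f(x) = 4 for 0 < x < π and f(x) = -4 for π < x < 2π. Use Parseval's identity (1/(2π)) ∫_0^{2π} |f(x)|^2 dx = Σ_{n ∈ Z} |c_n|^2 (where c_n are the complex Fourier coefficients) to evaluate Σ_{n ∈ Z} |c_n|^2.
Σ |c_n|^2 = 16

Parseval equates the L^2 energy of f (normalised by 1/(2π)) with the ℓ^2 sum of its Fourier coefficients: (1/(2π)) ∫_0^{2π} |f|^2 = Σ |c_n|^2.
Compute the left side: (1/(2π)) [∫_0^π 4^2 dx + ∫_π^{2π} (-4)^2 dx] = (1/(2π)) · (16π + 16π) = (16 + 16)/2 = 16.
So Σ_{n ∈ Z} |c_n|^2 = 16.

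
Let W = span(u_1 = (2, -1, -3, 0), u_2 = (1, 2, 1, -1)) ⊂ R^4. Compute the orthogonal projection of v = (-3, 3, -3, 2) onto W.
proj_W(v) = (-40/89, -50/89, -10/89, 28/89)

Set up U = [u_1 | ... | u_2] ∈ R^(4×2). The projector onto W = col(U) is P = U (U^T U)^(-1) U^T.
Compute U^T U =
  [14, -3]
  [-3, 7],
and U^T v = (0, -2).
Solve U^T U · c = U^T v for the coefficients: c = (-6/89, -28/89). The projection is proj_W(v) = U c.
Check: (v - proj_W(v)) · u_1 = 0  (should be 0).
Check: (v - proj_W(v)) · u_2 = 0  (should be 0).
Result: proj_W(v) = (-40/89, -50/89, -10/89, 28/89).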